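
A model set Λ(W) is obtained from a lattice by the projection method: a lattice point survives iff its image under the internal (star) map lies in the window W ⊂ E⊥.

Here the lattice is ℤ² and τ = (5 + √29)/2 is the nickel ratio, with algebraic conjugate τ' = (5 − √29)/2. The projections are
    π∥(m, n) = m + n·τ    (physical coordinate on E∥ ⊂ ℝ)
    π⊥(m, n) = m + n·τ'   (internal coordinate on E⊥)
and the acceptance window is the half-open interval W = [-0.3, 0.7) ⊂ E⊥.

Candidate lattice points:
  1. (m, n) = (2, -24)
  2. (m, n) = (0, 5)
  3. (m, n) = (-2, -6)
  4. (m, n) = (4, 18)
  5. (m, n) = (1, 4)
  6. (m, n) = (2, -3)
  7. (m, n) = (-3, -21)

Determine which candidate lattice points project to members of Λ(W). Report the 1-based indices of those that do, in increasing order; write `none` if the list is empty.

Numerically τ ≈ 5.19258 and τ' = −1/τ ≈ -0.19258.
[1] lift (2,-24): star map gives 6.62198; window check -0.3 ≤ 6.62198 < 0.7 is false → out
[2] lift (0,5): star map gives -0.96291; window check -0.3 ≤ -0.96291 < 0.7 is false → out
[3] lift (-2,-6): star map gives -0.84451; window check -0.3 ≤ -0.84451 < 0.7 is false → out
[4] lift (4,18): star map gives 0.53352; window check -0.3 ≤ 0.53352 < 0.7 is true → IN Λ
[5] lift (1,4): star map gives 0.22967; window check -0.3 ≤ 0.22967 < 0.7 is true → IN Λ
[6] lift (2,-3): star map gives 2.57775; window check -0.3 ≤ 2.57775 < 0.7 is false → out
[7] lift (-3,-21): star map gives 1.04423; window check -0.3 ≤ 1.04423 < 0.7 is false → out

4, 5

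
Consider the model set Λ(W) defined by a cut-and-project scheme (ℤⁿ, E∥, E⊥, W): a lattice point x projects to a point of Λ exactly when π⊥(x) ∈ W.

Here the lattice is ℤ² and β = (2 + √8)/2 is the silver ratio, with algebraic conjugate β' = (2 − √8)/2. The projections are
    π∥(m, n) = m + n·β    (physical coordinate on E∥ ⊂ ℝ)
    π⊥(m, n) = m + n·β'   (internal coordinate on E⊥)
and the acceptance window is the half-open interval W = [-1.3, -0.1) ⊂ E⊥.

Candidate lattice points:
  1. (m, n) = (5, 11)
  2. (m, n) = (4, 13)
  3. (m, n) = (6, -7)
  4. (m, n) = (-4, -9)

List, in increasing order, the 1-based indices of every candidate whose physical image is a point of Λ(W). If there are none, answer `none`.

Compute β' = (2−√8)/2 = -0.4142, so π⊥(m,n) = m -0.4142·n.
[1] lift (5,11): star map gives 0.4437; window check -1.3 ≤ 0.4437 < -0.1 is false → out
[2] lift (4,13): star map gives -1.3848; window check -1.3 ≤ -1.3848 < -0.1 is false → out
[3] lift (6,-7): star map gives 8.8995; window check -1.3 ≤ 8.8995 < -0.1 is false → out
[4] lift (-4,-9): star map gives -0.2721; window check -1.3 ≤ -0.2721 < -0.1 is true → IN Λ

4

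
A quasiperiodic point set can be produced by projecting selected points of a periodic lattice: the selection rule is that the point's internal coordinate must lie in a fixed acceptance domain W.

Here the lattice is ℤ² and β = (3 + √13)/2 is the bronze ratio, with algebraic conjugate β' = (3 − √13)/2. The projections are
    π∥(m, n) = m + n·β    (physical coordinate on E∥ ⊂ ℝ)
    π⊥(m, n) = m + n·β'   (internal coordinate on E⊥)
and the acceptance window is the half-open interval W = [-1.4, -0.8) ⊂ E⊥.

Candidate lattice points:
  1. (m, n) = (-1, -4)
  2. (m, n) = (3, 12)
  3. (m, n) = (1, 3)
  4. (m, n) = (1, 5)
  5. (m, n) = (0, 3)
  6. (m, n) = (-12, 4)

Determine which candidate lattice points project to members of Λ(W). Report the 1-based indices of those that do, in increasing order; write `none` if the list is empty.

β' = (3−√13)/2 ≈ -0.302776.
#1 (-1,-4): internal coord -1 + (-4)·β' = +0.211103; +0.211103 ∉ [-1.4, -0.8) → out
#2 (3,12): internal coord 3 + (12)·β' = -0.633308; -0.633308 ∉ [-1.4, -0.8) → out
#3 (1,3): internal coord 1 + (3)·β' = +0.091673; +0.091673 ∉ [-1.4, -0.8) → out
#4 (1,5): internal coord 1 + (5)·β' = -0.513878; -0.513878 ∉ [-1.4, -0.8) → out
#5 (0,3): internal coord 0 + (3)·β' = -0.908327; -0.908327 ∈ [-1.4, -0.8) → IN Λ
#6 (-12,4): internal coord -12 + (4)·β' = -13.211103; -13.211103 ∉ [-1.4, -0.8) → out

5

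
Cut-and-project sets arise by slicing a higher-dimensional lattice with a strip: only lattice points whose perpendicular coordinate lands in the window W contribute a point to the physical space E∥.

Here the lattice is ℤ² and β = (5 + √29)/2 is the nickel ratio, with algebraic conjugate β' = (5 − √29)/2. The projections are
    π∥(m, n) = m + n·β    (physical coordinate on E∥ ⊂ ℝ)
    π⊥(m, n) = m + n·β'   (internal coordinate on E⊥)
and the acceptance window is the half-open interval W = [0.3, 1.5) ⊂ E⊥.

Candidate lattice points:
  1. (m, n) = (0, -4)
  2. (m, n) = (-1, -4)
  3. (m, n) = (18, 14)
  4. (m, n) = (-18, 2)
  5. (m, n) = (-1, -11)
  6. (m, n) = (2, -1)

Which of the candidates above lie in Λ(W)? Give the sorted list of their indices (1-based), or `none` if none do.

Numerically β ≈ 5.1926 and β' = −1/β ≈ -0.1926.
candidate 1: (m,n)=(0,-4) → π∥ = 0-4·β ≈ -20.7703, π⊥ = 0-4·β' ≈ 0.7703 ∈ [0.3, 1.5) ⇒ IN Λ
candidate 2: (m,n)=(-1,-4) → π∥ = -1-4·β ≈ -21.7703, π⊥ = -1-4·β' ≈ -0.2297 ∉ [0.3, 1.5) ⇒ out
candidate 3: (m,n)=(18,14) → π∥ = 18+14·β ≈ 90.6962, π⊥ = 18+14·β' ≈ 15.3038 ∉ [0.3, 1.5) ⇒ out
candidate 4: (m,n)=(-18,2) → π∥ = -18+2·β ≈ -7.6148, π⊥ = -18+2·β' ≈ -18.3852 ∉ [0.3, 1.5) ⇒ out
candidate 5: (m,n)=(-1,-11) → π∥ = -1-11·β ≈ -58.1184, π⊥ = -1-11·β' ≈ 1.1184 ∈ [0.3, 1.5) ⇒ IN Λ
candidate 6: (m,n)=(2,-1) → π∥ = 2-1·β ≈ -3.1926, π⊥ = 2-1·β' ≈ 2.1926 ∉ [0.3, 1.5) ⇒ out

1, 5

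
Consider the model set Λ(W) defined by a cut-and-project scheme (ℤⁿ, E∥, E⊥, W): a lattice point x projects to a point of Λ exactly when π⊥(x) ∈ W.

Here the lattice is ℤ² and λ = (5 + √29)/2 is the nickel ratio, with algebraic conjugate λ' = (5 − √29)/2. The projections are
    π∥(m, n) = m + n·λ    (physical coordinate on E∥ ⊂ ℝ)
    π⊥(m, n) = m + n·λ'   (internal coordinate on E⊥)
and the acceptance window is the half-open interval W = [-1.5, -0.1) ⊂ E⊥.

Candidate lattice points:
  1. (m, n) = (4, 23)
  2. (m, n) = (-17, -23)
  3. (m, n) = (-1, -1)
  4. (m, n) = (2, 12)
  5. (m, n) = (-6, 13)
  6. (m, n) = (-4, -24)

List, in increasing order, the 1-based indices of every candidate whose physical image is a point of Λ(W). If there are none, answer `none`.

Numerically λ ≈ 5.19258 and λ' = −1/λ ≈ -0.19258.
#1 (4,23): internal coord 4 + (23)·λ' = -0.42940; -0.42940 ∈ [-1.5, -0.1) → IN Λ
#2 (-17,-23): internal coord -17 + (-23)·λ' = -12.57060; -12.57060 ∉ [-1.5, -0.1) → out
#3 (-1,-1): internal coord -1 + (-1)·λ' = -0.80742; -0.80742 ∈ [-1.5, -0.1) → IN Λ
#4 (2,12): internal coord 2 + (12)·λ' = -0.31099; -0.31099 ∈ [-1.5, -0.1) → IN Λ
#5 (-6,13): internal coord -6 + (13)·λ' = -8.50357; -8.50357 ∉ [-1.5, -0.1) → out
#6 (-4,-24): internal coord -4 + (-24)·λ' = +0.62198; +0.62198 ∉ [-1.5, -0.1) → out

1, 3, 4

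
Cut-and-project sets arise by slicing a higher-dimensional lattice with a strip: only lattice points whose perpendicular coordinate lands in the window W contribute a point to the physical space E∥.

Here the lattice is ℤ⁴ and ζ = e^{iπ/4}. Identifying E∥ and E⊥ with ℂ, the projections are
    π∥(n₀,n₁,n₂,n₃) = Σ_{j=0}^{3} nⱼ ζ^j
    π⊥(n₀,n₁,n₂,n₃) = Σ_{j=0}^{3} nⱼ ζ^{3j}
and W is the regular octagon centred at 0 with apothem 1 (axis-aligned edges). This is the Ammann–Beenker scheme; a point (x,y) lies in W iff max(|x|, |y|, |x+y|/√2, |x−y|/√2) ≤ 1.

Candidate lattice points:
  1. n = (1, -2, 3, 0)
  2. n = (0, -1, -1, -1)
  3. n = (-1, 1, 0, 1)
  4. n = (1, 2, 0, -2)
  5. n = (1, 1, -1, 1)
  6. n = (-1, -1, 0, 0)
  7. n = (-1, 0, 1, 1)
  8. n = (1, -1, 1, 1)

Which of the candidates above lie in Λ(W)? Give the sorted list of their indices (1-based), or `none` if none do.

2, 6, 7

With ζ = e^{iπ/4} the internal vectors are ζ^0,ζ^3,ζ^6,ζ^9.
candidate 1: n = (1, -2, 3, 0) → π⊥ ≈ (+2.414214, -4.414214); max(|x|,|y|,|x±y|/√2) = 4.828427 > 1 ⇒ ∉ W
candidate 2: n = (0, -1, -1, -1) → π⊥ ≈ (+0.000000, -0.414214); max(|x|,|y|,|x±y|/√2) = 0.414214 ≤ 1 ⇒ ∈ W
candidate 3: n = (-1, 1, 0, 1) → π⊥ ≈ (-1.000000, +1.414214); max(|x|,|y|,|x±y|/√2) = 1.707107 > 1 ⇒ ∉ W
candidate 4: n = (1, 2, 0, -2) → π⊥ ≈ (-1.828427, +0.000000); max(|x|,|y|,|x±y|/√2) = 1.828427 > 1 ⇒ ∉ W
candidate 5: n = (1, 1, -1, 1) → π⊥ ≈ (+1.000000, +2.414214); max(|x|,|y|,|x±y|/√2) = 2.414214 > 1 ⇒ ∉ W
candidate 6: n = (-1, -1, 0, 0) → π⊥ ≈ (-0.292893, -0.707107); max(|x|,|y|,|x±y|/√2) = 0.707107 ≤ 1 ⇒ ∈ W
candidate 7: n = (-1, 0, 1, 1) → π⊥ ≈ (-0.292893, -0.292893); max(|x|,|y|,|x±y|/√2) = 0.414214 ≤ 1 ⇒ ∈ W
candidate 8: n = (1, -1, 1, 1) → π⊥ ≈ (+2.414214, -1.000000); max(|x|,|y|,|x±y|/√2) = 2.414214 > 1 ⇒ ∉ W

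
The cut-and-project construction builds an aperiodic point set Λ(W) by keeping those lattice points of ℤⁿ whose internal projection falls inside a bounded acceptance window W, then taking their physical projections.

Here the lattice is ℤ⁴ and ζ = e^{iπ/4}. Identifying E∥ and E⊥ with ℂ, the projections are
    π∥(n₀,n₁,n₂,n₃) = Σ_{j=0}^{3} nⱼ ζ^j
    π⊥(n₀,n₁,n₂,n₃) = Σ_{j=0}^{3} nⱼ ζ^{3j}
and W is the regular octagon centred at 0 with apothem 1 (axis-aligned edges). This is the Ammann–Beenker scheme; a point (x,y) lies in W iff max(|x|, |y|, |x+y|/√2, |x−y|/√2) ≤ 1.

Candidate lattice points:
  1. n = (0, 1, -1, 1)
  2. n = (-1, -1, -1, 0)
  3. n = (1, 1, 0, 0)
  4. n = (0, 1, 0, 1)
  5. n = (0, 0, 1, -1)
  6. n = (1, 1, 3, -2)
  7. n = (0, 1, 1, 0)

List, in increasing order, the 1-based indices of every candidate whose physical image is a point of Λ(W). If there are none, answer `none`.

π⊥(n) = n₀ + n₁ζ³ + n₂ζ⁶ + n₃ζ⁹ where ζ = e^{iπ/4}.
#1 (0, 1, -1, 1): internal (0.000000, 2.414214); octagon support 2.414214 vs apothem 1 → ∉ W
#2 (-1, -1, -1, 0): internal (-0.292893, 0.292893); octagon support 0.414214 vs apothem 1 → ∈ W
#3 (1, 1, 0, 0): internal (0.292893, 0.707107); octagon support 0.707107 vs apothem 1 → ∈ W
#4 (0, 1, 0, 1): internal (0.000000, 1.414214); octagon support 1.414214 vs apothem 1 → ∉ W
#5 (0, 0, 1, -1): internal (-0.707107, -1.707107); octagon support 1.707107 vs apothem 1 → ∉ W
#6 (1, 1, 3, -2): internal (-1.121320, -3.707107); octagon support 3.707107 vs apothem 1 → ∉ W
#7 (0, 1, 1, 0): internal (-0.707107, -0.292893); octagon support 0.707107 vs apothem 1 → ∈ W

2, 3, 7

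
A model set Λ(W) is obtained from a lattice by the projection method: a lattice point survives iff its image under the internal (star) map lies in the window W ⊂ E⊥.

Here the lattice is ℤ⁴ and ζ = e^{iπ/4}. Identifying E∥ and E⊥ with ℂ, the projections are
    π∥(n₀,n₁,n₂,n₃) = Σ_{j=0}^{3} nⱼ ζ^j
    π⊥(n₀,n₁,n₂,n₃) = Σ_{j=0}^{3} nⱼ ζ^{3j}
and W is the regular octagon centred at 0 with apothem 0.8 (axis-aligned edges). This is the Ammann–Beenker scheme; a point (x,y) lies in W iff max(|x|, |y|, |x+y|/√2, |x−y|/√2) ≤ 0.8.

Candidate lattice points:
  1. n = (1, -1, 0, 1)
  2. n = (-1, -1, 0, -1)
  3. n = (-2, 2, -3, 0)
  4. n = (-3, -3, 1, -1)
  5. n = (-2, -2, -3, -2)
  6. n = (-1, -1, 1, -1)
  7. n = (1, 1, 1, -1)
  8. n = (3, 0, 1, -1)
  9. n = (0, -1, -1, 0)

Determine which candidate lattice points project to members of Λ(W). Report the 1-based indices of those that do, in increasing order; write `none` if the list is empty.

Internal map: ζ^{3j} for j=0..3 gives (1,0), (−√2/2,√2/2), (0,−1), (√2/2,√2/2).
candidate 1: n = (1, -1, 0, 1) → π⊥ ≈ (+2.414214, +0.000000); max(|x|,|y|,|x±y|/√2) = 2.414214 > 0.8 ⇒ ∉ W
candidate 2: n = (-1, -1, 0, -1) → π⊥ ≈ (-1.000000, -1.414214); max(|x|,|y|,|x±y|/√2) = 1.707107 > 0.8 ⇒ ∉ W
candidate 3: n = (-2, 2, -3, 0) → π⊥ ≈ (-3.414214, +4.414214); max(|x|,|y|,|x±y|/√2) = 5.535534 > 0.8 ⇒ ∉ W
candidate 4: n = (-3, -3, 1, -1) → π⊥ ≈ (-1.585786, -3.828427); max(|x|,|y|,|x±y|/√2) = 3.828427 > 0.8 ⇒ ∉ W
candidate 5: n = (-2, -2, -3, -2) → π⊥ ≈ (-2.000000, +0.171573); max(|x|,|y|,|x±y|/√2) = 2.000000 > 0.8 ⇒ ∉ W
candidate 6: n = (-1, -1, 1, -1) → π⊥ ≈ (-1.000000, -2.414214); max(|x|,|y|,|x±y|/√2) = 2.414214 > 0.8 ⇒ ∉ W
candidate 7: n = (1, 1, 1, -1) → π⊥ ≈ (-0.414214, -1.000000); max(|x|,|y|,|x±y|/√2) = 1.000000 > 0.8 ⇒ ∉ W
candidate 8: n = (3, 0, 1, -1) → π⊥ ≈ (+2.292893, -1.707107); max(|x|,|y|,|x±y|/√2) = 2.828427 > 0.8 ⇒ ∉ W
candidate 9: n = (0, -1, -1, 0) → π⊥ ≈ (+0.707107, +0.292893); max(|x|,|y|,|x±y|/√2) = 0.707107 ≤ 0.8 ⇒ ∈ W

9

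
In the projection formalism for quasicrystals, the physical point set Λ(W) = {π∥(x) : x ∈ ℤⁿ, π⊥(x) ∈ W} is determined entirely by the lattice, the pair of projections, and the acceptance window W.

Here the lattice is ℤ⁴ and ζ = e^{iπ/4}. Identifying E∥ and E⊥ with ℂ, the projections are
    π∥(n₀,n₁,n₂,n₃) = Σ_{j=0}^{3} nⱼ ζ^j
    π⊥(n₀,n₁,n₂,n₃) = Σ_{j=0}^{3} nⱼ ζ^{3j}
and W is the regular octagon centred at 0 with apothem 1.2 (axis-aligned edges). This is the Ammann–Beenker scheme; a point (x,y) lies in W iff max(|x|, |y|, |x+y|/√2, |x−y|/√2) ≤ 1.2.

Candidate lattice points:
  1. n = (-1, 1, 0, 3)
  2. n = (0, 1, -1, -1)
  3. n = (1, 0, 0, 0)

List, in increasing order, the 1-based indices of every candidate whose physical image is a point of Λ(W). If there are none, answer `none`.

3

Internal map: ζ^{3j} for j=0..3 gives (1,0), (−√2/2,√2/2), (0,−1), (√2/2,√2/2).
#1 (-1, 1, 0, 3): internal (0.4142, 2.8284); octagon support 2.8284 vs apothem 1.2 → ∉ W
#2 (0, 1, -1, -1): internal (-1.4142, 1.0000); octagon support 1.7071 vs apothem 1.2 → ∉ W
#3 (1, 0, 0, 0): internal (1.0000, 0.0000); octagon support 1.0000 vs apothem 1.2 → ∈ W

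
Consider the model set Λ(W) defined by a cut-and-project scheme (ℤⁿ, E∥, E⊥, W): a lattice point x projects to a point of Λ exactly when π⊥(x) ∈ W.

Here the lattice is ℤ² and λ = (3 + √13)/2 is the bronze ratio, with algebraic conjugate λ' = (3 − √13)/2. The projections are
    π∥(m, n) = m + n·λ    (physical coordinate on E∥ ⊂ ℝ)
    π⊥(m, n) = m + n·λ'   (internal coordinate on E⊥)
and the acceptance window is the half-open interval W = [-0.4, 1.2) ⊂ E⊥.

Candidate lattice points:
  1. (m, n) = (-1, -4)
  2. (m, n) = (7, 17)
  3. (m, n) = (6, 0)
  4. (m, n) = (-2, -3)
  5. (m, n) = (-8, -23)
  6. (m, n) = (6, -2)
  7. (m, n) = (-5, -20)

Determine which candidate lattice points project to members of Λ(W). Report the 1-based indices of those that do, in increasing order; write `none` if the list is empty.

λ' = (3−√13)/2 ≈ -0.302776.
#1 (-1,-4): internal coord -1 + (-4)·λ' = +0.211103; +0.211103 ∈ [-0.4, 1.2) → IN Λ
#2 (7,17): internal coord 7 + (17)·λ' = +1.852814; +1.852814 ∉ [-0.4, 1.2) → out
#3 (6,0): internal coord 6 + (0)·λ' = +6.000000; +6.000000 ∉ [-0.4, 1.2) → out
#4 (-2,-3): internal coord -2 + (-3)·λ' = -1.091673; -1.091673 ∉ [-0.4, 1.2) → out
#5 (-8,-23): internal coord -8 + (-23)·λ' = -1.036160; -1.036160 ∉ [-0.4, 1.2) → out
#6 (6,-2): internal coord 6 + (-2)·λ' = +6.605551; +6.605551 ∉ [-0.4, 1.2) → out
#7 (-5,-20): internal coord -5 + (-20)·λ' = +1.055513; +1.055513 ∈ [-0.4, 1.2) → IN Λ

1, 7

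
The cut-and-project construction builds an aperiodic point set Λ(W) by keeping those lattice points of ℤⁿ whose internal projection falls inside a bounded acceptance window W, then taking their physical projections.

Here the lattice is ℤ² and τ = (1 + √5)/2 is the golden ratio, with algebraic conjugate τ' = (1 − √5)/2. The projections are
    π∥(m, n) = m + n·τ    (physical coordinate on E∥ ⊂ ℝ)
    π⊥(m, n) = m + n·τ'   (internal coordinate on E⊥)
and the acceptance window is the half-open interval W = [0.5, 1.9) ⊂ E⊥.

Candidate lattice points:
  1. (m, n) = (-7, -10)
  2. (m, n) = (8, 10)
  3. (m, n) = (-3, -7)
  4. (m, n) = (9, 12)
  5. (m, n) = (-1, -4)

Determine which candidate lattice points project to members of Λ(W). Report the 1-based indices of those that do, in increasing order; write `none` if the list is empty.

2, 3, 4, 5

Numerically τ ≈ 1.618034 and τ' = −1/τ ≈ -0.618034.
candidate 1: (m,n)=(-7,-10) → π∥ = -7-10·τ ≈ -23.180340, π⊥ = -7-10·τ' ≈ -0.819660 ∉ [0.5, 1.9) ⇒ out
candidate 2: (m,n)=(8,10) → π∥ = 8+10·τ ≈ 24.180340, π⊥ = 8+10·τ' ≈ 1.819660 ∈ [0.5, 1.9) ⇒ IN Λ
candidate 3: (m,n)=(-3,-7) → π∥ = -3-7·τ ≈ -14.326238, π⊥ = -3-7·τ' ≈ 1.326238 ∈ [0.5, 1.9) ⇒ IN Λ
candidate 4: (m,n)=(9,12) → π∥ = 9+12·τ ≈ 28.416408, π⊥ = 9+12·τ' ≈ 1.583592 ∈ [0.5, 1.9) ⇒ IN Λ
candidate 5: (m,n)=(-1,-4) → π∥ = -1-4·τ ≈ -7.472136, π⊥ = -1-4·τ' ≈ 1.472136 ∈ [0.5, 1.9) ⇒ IN Λ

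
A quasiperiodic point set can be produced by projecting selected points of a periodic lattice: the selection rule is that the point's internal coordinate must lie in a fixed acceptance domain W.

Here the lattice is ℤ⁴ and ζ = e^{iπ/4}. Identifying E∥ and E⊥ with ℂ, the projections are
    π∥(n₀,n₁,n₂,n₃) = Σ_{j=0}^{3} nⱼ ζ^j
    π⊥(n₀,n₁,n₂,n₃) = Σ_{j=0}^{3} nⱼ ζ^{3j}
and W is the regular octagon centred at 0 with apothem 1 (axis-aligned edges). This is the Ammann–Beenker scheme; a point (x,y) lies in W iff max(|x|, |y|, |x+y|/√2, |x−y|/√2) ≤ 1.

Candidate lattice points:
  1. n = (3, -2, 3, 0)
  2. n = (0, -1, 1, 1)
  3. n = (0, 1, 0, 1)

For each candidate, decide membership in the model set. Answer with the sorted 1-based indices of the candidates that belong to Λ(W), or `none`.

none

With ζ = e^{iπ/4} the internal vectors are ζ^0,ζ^3,ζ^6,ζ^9.
#1 (3, -2, 3, 0): internal (4.4142, -4.4142); octagon support 6.2426 vs apothem 1 → ∉ W
#2 (0, -1, 1, 1): internal (1.4142, -1.0000); octagon support 1.7071 vs apothem 1 → ∉ W
#3 (0, 1, 0, 1): internal (0.0000, 1.4142); octagon support 1.4142 vs apothem 1 → ∉ W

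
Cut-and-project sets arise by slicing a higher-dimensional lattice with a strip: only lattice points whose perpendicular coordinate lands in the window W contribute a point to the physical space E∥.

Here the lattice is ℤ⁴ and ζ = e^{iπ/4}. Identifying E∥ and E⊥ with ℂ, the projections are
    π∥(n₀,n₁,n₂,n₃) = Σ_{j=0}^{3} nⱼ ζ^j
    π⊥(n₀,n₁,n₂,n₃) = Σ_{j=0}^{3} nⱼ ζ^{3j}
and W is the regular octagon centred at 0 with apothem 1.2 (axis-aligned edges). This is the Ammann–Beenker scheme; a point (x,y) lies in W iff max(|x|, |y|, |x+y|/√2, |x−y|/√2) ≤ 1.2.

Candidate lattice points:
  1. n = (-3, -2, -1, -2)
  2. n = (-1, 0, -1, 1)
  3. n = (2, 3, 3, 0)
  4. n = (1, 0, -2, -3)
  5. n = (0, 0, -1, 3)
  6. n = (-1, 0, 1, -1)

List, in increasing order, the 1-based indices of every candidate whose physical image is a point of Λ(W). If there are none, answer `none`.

3, 4

π⊥(n) = n₀ + n₁ζ³ + n₂ζ⁶ + n₃ζ⁹ where ζ = e^{iπ/4}.
candidate 1: n = (-3, -2, -1, -2) → π⊥ ≈ (-3.000000, -1.828427); max(|x|,|y|,|x±y|/√2) = 3.414214 > 1.2 ⇒ ∉ W
candidate 2: n = (-1, 0, -1, 1) → π⊥ ≈ (-0.292893, +1.707107); max(|x|,|y|,|x±y|/√2) = 1.707107 > 1.2 ⇒ ∉ W
candidate 3: n = (2, 3, 3, 0) → π⊥ ≈ (-0.121320, -0.878680); max(|x|,|y|,|x±y|/√2) = 0.878680 ≤ 1.2 ⇒ ∈ W
candidate 4: n = (1, 0, -2, -3) → π⊥ ≈ (-1.121320, -0.121320); max(|x|,|y|,|x±y|/√2) = 1.121320 ≤ 1.2 ⇒ ∈ W
candidate 5: n = (0, 0, -1, 3) → π⊥ ≈ (+2.121320, +3.121320); max(|x|,|y|,|x±y|/√2) = 3.707107 > 1.2 ⇒ ∉ W
candidate 6: n = (-1, 0, 1, -1) → π⊥ ≈ (-1.707107, -1.707107); max(|x|,|y|,|x±y|/√2) = 2.414214 > 1.2 ⇒ ∉ W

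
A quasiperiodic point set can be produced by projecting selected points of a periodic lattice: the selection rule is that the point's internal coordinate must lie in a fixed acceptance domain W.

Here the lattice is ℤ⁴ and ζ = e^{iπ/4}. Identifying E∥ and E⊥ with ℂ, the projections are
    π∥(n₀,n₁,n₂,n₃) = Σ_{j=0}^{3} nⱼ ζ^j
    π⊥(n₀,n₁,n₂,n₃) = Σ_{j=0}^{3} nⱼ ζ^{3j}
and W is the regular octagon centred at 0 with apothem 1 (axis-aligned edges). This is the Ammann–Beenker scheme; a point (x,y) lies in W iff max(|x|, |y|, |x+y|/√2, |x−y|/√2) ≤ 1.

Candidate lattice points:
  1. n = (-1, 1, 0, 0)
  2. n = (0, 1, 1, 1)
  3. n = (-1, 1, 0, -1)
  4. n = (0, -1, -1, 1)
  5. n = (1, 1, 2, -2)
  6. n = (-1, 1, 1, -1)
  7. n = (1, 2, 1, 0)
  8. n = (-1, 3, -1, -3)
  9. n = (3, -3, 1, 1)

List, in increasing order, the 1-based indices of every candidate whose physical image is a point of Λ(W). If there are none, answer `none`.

2, 7

π⊥(n) = n₀ + n₁ζ³ + n₂ζ⁶ + n₃ζ⁹ where ζ = e^{iπ/4}.
candidate 1: n = (-1, 1, 0, 0) → π⊥ ≈ (-1.70711, +0.70711); max(|x|,|y|,|x±y|/√2) = 1.70711 > 1 ⇒ ∉ W
candidate 2: n = (0, 1, 1, 1) → π⊥ ≈ (+0.00000, +0.41421); max(|x|,|y|,|x±y|/√2) = 0.41421 ≤ 1 ⇒ ∈ W
candidate 3: n = (-1, 1, 0, -1) → π⊥ ≈ (-2.41421, +0.00000); max(|x|,|y|,|x±y|/√2) = 2.41421 > 1 ⇒ ∉ W
candidate 4: n = (0, -1, -1, 1) → π⊥ ≈ (+1.41421, +1.00000); max(|x|,|y|,|x±y|/√2) = 1.70711 > 1 ⇒ ∉ W
candidate 5: n = (1, 1, 2, -2) → π⊥ ≈ (-1.12132, -2.70711); max(|x|,|y|,|x±y|/√2) = 2.70711 > 1 ⇒ ∉ W
candidate 6: n = (-1, 1, 1, -1) → π⊥ ≈ (-2.41421, -1.00000); max(|x|,|y|,|x±y|/√2) = 2.41421 > 1 ⇒ ∉ W
candidate 7: n = (1, 2, 1, 0) → π⊥ ≈ (-0.41421, +0.41421); max(|x|,|y|,|x±y|/√2) = 0.58579 ≤ 1 ⇒ ∈ W
candidate 8: n = (-1, 3, -1, -3) → π⊥ ≈ (-5.24264, +1.00000); max(|x|,|y|,|x±y|/√2) = 5.24264 > 1 ⇒ ∉ W
candidate 9: n = (3, -3, 1, 1) → π⊥ ≈ (+5.82843, -2.41421); max(|x|,|y|,|x±y|/√2) = 5.82843 > 1 ⇒ ∉ W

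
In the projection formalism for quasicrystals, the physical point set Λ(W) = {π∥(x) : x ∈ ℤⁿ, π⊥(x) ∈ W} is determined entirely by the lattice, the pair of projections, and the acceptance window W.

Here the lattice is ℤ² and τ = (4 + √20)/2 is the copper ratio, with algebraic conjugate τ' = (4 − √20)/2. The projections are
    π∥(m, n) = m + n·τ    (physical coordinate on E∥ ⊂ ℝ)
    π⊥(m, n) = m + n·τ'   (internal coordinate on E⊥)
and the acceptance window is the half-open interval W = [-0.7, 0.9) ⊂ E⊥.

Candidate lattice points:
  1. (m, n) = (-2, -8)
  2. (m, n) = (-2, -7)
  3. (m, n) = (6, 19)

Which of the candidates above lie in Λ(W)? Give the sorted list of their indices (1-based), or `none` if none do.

Numerically τ ≈ 4.236068 and τ' = −1/τ ≈ -0.236068.
candidate 1: (m,n)=(-2,-8) → π∥ = -2-8·τ ≈ -35.888544, π⊥ = -2-8·τ' ≈ -0.111456 ∈ [-0.7, 0.9) ⇒ IN Λ
candidate 2: (m,n)=(-2,-7) → π∥ = -2-7·τ ≈ -31.652476, π⊥ = -2-7·τ' ≈ -0.347524 ∈ [-0.7, 0.9) ⇒ IN Λ
candidate 3: (m,n)=(6,19) → π∥ = 6+19·τ ≈ 86.485292, π⊥ = 6+19·τ' ≈ 1.514708 ∉ [-0.7, 0.9) ⇒ out

1, 2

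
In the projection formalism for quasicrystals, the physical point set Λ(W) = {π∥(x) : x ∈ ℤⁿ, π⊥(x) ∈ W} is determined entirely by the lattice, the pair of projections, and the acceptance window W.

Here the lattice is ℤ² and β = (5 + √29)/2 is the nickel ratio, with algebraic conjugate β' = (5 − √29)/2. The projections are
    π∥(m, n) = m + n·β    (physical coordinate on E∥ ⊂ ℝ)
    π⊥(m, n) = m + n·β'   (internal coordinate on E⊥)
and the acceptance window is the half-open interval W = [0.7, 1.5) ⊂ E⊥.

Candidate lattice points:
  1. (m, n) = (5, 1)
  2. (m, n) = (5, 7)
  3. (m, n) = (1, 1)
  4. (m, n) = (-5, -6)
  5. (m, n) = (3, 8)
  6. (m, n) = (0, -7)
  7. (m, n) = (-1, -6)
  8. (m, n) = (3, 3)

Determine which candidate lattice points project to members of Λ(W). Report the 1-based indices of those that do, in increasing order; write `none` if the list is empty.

Compute β' = (5−√29)/2 = -0.192582, so π⊥(m,n) = m -0.192582·n.
[1] lift (5,1): star map gives 4.807418; window check 0.7 ≤ 4.807418 < 1.5 is false → out
[2] lift (5,7): star map gives 3.651923; window check 0.7 ≤ 3.651923 < 1.5 is false → out
[3] lift (1,1): star map gives 0.807418; window check 0.7 ≤ 0.807418 < 1.5 is true → IN Λ
[4] lift (-5,-6): star map gives -3.844506; window check 0.7 ≤ -3.844506 < 1.5 is false → out
[5] lift (3,8): star map gives 1.459341; window check 0.7 ≤ 1.459341 < 1.5 is true → IN Λ
[6] lift (0,-7): star map gives 1.348077; window check 0.7 ≤ 1.348077 < 1.5 is true → IN Λ
[7] lift (-1,-6): star map gives 0.155494; window check 0.7 ≤ 0.155494 < 1.5 is false → out
[8] lift (3,3): star map gives 2.422253; window check 0.7 ≤ 2.422253 < 1.5 is false → out

3, 5, 6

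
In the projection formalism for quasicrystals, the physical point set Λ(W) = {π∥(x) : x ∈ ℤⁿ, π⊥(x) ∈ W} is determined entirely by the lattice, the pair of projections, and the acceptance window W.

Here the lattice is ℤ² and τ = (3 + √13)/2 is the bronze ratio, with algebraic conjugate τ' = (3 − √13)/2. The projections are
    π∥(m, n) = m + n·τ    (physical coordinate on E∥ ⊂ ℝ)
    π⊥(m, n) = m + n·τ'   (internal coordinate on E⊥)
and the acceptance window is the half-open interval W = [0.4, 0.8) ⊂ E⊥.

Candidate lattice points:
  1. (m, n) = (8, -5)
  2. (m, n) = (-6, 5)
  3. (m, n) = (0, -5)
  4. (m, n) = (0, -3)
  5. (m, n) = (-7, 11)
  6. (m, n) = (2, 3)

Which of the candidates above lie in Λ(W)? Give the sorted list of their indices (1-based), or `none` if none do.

none

τ' = (3−√13)/2 ≈ -0.3028.
[1] lift (8,-5): star map gives 9.5139; window check 0.4 ≤ 9.5139 < 0.8 is false → out
[2] lift (-6,5): star map gives -7.5139; window check 0.4 ≤ -7.5139 < 0.8 is false → out
[3] lift (0,-5): star map gives 1.5139; window check 0.4 ≤ 1.5139 < 0.8 is false → out
[4] lift (0,-3): star map gives 0.9083; window check 0.4 ≤ 0.9083 < 0.8 is false → out
[5] lift (-7,11): star map gives -10.3305; window check 0.4 ≤ -10.3305 < 0.8 is false → out
[6] lift (2,3): star map gives 1.0917; window check 0.4 ≤ 1.0917 < 0.8 is false → out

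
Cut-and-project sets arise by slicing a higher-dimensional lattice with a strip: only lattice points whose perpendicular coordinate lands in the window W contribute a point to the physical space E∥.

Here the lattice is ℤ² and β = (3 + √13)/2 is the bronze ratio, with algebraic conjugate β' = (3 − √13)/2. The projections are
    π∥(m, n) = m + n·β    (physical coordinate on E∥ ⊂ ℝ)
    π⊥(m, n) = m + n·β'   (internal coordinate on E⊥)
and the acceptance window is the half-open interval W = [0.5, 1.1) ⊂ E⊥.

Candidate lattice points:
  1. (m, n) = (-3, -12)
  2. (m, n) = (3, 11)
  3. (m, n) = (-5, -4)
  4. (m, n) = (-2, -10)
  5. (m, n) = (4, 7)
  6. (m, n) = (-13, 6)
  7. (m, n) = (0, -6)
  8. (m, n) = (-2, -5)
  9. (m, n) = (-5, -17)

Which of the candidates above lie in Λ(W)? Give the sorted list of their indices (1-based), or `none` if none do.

Compute β' = (3−√13)/2 = -0.302776, so π⊥(m,n) = m -0.302776·n.
[1] lift (-3,-12): star map gives 0.633308; window check 0.5 ≤ 0.633308 < 1.1 is true → IN Λ
[2] lift (3,11): star map gives -0.330532; window check 0.5 ≤ -0.330532 < 1.1 is false → out
[3] lift (-5,-4): star map gives -3.788897; window check 0.5 ≤ -3.788897 < 1.1 is false → out
[4] lift (-2,-10): star map gives 1.027756; window check 0.5 ≤ 1.027756 < 1.1 is true → IN Λ
[5] lift (4,7): star map gives 1.880571; window check 0.5 ≤ 1.880571 < 1.1 is false → out
[6] lift (-13,6): star map gives -14.816654; window check 0.5 ≤ -14.816654 < 1.1 is false → out
[7] lift (0,-6): star map gives 1.816654; window check 0.5 ≤ 1.816654 < 1.1 is false → out
[8] lift (-2,-5): star map gives -0.486122; window check 0.5 ≤ -0.486122 < 1.1 is false → out
[9] lift (-5,-17): star map gives 0.147186; window check 0.5 ≤ 0.147186 < 1.1 is false → out

1, 4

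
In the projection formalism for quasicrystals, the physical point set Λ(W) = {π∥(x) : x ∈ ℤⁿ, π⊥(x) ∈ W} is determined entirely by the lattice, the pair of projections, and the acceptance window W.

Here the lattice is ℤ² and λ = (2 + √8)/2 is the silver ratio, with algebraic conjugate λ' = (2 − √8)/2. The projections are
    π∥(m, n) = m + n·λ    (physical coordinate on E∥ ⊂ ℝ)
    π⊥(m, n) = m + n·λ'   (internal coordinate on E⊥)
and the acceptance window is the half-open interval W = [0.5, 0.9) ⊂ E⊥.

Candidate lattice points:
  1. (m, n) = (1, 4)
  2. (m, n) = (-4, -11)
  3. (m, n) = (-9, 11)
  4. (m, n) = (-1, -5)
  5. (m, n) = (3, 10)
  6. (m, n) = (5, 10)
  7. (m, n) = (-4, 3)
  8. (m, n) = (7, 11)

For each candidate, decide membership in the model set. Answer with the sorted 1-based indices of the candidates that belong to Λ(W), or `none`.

Compute λ' = (2−√8)/2 = -0.414214, so π⊥(m,n) = m -0.414214·n.
[1] lift (1,4): star map gives -0.656854; window check 0.5 ≤ -0.656854 < 0.9 is false → out
[2] lift (-4,-11): star map gives 0.556349; window check 0.5 ≤ 0.556349 < 0.9 is true → IN Λ
[3] lift (-9,11): star map gives -13.556349; window check 0.5 ≤ -13.556349 < 0.9 is false → out
[4] lift (-1,-5): star map gives 1.071068; window check 0.5 ≤ 1.071068 < 0.9 is false → out
[5] lift (3,10): star map gives -1.142136; window check 0.5 ≤ -1.142136 < 0.9 is false → out
[6] lift (5,10): star map gives 0.857864; window check 0.5 ≤ 0.857864 < 0.9 is true → IN Λ
[7] lift (-4,3): star map gives -5.242641; window check 0.5 ≤ -5.242641 < 0.9 is false → out
[8] lift (7,11): star map gives 2.443651; window check 0.5 ≤ 2.443651 < 0.9 is false → out

2, 6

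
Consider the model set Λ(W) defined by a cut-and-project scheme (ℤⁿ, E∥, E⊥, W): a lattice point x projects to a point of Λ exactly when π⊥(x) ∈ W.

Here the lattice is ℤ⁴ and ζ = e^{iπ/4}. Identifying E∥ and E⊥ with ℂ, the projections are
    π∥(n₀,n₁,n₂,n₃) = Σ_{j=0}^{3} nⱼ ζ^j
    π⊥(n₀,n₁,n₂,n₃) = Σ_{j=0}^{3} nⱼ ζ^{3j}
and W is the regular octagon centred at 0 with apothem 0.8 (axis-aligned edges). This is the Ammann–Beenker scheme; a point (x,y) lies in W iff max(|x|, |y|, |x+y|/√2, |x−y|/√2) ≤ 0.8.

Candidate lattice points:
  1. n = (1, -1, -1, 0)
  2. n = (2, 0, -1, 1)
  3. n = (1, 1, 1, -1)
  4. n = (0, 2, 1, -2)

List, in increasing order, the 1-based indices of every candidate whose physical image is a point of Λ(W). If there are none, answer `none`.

π⊥(n) = n₀ + n₁ζ³ + n₂ζ⁶ + n₃ζ⁹ where ζ = e^{iπ/4}.
#1 (1, -1, -1, 0): internal (1.707107, 0.292893); octagon support 1.707107 vs apothem 0.8 → ∉ W
#2 (2, 0, -1, 1): internal (2.707107, 1.707107); octagon support 3.121320 vs apothem 0.8 → ∉ W
#3 (1, 1, 1, -1): internal (-0.414214, -1.000000); octagon support 1.000000 vs apothem 0.8 → ∉ W
#4 (0, 2, 1, -2): internal (-2.828427, -1.000000); octagon support 2.828427 vs apothem 0.8 → ∉ W

none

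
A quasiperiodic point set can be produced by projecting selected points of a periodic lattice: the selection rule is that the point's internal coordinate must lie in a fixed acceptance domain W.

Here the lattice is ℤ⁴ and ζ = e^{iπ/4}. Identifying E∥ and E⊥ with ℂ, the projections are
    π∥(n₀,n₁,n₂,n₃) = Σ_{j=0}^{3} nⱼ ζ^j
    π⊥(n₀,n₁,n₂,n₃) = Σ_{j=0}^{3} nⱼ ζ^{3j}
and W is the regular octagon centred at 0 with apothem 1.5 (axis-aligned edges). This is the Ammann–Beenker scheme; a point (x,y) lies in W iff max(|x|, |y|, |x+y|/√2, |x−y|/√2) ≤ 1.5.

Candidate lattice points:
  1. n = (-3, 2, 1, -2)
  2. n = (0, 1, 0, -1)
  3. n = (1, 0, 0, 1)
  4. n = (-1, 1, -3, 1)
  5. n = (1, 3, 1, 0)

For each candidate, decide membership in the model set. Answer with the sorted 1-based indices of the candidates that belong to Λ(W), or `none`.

2

With ζ = e^{iπ/4} the internal vectors are ζ^0,ζ^3,ζ^6,ζ^9.
#1 (-3, 2, 1, -2): internal (-5.82843, -1.00000); octagon support 5.82843 vs apothem 1.5 → ∉ W
#2 (0, 1, 0, -1): internal (-1.41421, 0.00000); octagon support 1.41421 vs apothem 1.5 → ∈ W
#3 (1, 0, 0, 1): internal (1.70711, 0.70711); octagon support 1.70711 vs apothem 1.5 → ∉ W
#4 (-1, 1, -3, 1): internal (-1.00000, 4.41421); octagon support 4.41421 vs apothem 1.5 → ∉ W
#5 (1, 3, 1, 0): internal (-1.12132, 1.12132); octagon support 1.58579 vs apothem 1.5 → ∉ W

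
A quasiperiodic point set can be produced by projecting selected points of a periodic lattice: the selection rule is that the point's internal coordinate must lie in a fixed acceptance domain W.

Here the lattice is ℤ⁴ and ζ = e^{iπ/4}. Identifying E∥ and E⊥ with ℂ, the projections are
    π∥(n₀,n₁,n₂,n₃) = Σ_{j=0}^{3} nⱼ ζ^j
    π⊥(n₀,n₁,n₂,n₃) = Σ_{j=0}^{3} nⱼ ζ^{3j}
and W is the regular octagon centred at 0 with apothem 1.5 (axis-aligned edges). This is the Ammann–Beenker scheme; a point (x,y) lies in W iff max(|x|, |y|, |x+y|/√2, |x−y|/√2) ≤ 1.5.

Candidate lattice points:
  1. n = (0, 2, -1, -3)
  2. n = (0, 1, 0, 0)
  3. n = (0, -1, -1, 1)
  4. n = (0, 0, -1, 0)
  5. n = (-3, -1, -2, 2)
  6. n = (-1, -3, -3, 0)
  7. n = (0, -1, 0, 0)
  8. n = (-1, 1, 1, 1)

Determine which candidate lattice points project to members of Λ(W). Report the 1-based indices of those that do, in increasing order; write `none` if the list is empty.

With ζ = e^{iπ/4} the internal vectors are ζ^0,ζ^3,ζ^6,ζ^9.
candidate 1: n = (0, 2, -1, -3) → π⊥ ≈ (-3.53553, +0.29289); max(|x|,|y|,|x±y|/√2) = 3.53553 > 1.5 ⇒ ∉ W
candidate 2: n = (0, 1, 0, 0) → π⊥ ≈ (-0.70711, +0.70711); max(|x|,|y|,|x±y|/√2) = 1.00000 ≤ 1.5 ⇒ ∈ W
candidate 3: n = (0, -1, -1, 1) → π⊥ ≈ (+1.41421, +1.00000); max(|x|,|y|,|x±y|/√2) = 1.70711 > 1.5 ⇒ ∉ W
candidate 4: n = (0, 0, -1, 0) → π⊥ ≈ (+0.00000, +1.00000); max(|x|,|y|,|x±y|/√2) = 1.00000 ≤ 1.5 ⇒ ∈ W
candidate 5: n = (-3, -1, -2, 2) → π⊥ ≈ (-0.87868, +2.70711); max(|x|,|y|,|x±y|/√2) = 2.70711 > 1.5 ⇒ ∉ W
candidate 6: n = (-1, -3, -3, 0) → π⊥ ≈ (+1.12132, +0.87868); max(|x|,|y|,|x±y|/√2) = 1.41421 ≤ 1.5 ⇒ ∈ W
candidate 7: n = (0, -1, 0, 0) → π⊥ ≈ (+0.70711, -0.70711); max(|x|,|y|,|x±y|/√2) = 1.00000 ≤ 1.5 ⇒ ∈ W
candidate 8: n = (-1, 1, 1, 1) → π⊥ ≈ (-1.00000, +0.41421); max(|x|,|y|,|x±y|/√2) = 1.00000 ≤ 1.5 ⇒ ∈ W

2, 4, 6, 7, 8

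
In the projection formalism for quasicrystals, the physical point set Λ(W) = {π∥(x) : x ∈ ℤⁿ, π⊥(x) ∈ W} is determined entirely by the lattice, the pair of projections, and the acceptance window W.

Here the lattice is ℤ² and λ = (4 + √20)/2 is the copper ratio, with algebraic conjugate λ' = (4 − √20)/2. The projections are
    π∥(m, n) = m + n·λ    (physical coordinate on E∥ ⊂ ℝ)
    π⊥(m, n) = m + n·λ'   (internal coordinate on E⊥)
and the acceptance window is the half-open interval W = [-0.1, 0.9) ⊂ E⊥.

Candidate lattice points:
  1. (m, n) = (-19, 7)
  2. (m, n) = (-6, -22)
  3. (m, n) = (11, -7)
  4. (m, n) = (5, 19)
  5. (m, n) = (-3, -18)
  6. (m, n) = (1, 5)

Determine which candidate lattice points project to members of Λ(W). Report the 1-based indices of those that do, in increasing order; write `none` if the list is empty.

4

Numerically λ ≈ 4.2361 and λ' = −1/λ ≈ -0.2361.
candidate 1: (m,n)=(-19,7) → π∥ = -19+7·λ ≈ 10.6525, π⊥ = -19+7·λ' ≈ -20.6525 ∉ [-0.1, 0.9) ⇒ out
candidate 2: (m,n)=(-6,-22) → π∥ = -6-22·λ ≈ -99.1935, π⊥ = -6-22·λ' ≈ -0.8065 ∉ [-0.1, 0.9) ⇒ out
candidate 3: (m,n)=(11,-7) → π∥ = 11-7·λ ≈ -18.6525, π⊥ = 11-7·λ' ≈ 12.6525 ∉ [-0.1, 0.9) ⇒ out
candidate 4: (m,n)=(5,19) → π∥ = 5+19·λ ≈ 85.4853, π⊥ = 5+19·λ' ≈ 0.5147 ∈ [-0.1, 0.9) ⇒ IN Λ
candidate 5: (m,n)=(-3,-18) → π∥ = -3-18·λ ≈ -79.2492, π⊥ = -3-18·λ' ≈ 1.2492 ∉ [-0.1, 0.9) ⇒ out
candidate 6: (m,n)=(1,5) → π∥ = 1+5·λ ≈ 22.1803, π⊥ = 1+5·λ' ≈ -0.1803 ∉ [-0.1, 0.9) ⇒ out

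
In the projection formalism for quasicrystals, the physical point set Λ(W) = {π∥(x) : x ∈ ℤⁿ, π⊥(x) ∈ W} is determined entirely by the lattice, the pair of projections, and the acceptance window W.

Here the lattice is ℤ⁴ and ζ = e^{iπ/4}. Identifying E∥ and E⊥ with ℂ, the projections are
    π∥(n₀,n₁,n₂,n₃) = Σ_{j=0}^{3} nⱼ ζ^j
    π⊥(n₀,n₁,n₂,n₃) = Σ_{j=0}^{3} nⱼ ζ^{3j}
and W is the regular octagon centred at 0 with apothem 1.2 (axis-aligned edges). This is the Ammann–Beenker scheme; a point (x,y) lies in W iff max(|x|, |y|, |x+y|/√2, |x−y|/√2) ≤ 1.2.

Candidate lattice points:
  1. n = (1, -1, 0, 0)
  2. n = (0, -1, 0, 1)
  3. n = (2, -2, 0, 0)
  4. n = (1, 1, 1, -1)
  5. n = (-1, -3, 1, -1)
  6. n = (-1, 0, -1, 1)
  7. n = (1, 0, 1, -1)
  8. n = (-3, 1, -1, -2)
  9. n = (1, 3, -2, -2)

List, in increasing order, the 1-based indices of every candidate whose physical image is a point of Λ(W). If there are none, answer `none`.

Internal map: ζ^{3j} for j=0..3 gives (1,0), (−√2/2,√2/2), (0,−1), (√2/2,√2/2).
candidate 1: n = (1, -1, 0, 0) → π⊥ ≈ (+1.707107, -0.707107); max(|x|,|y|,|x±y|/√2) = 1.707107 > 1.2 ⇒ ∉ W
candidate 2: n = (0, -1, 0, 1) → π⊥ ≈ (+1.414214, +0.000000); max(|x|,|y|,|x±y|/√2) = 1.414214 > 1.2 ⇒ ∉ W
candidate 3: n = (2, -2, 0, 0) → π⊥ ≈ (+3.414214, -1.414214); max(|x|,|y|,|x±y|/√2) = 3.414214 > 1.2 ⇒ ∉ W
candidate 4: n = (1, 1, 1, -1) → π⊥ ≈ (-0.414214, -1.000000); max(|x|,|y|,|x±y|/√2) = 1.000000 ≤ 1.2 ⇒ ∈ W
candidate 5: n = (-1, -3, 1, -1) → π⊥ ≈ (+0.414214, -3.828427); max(|x|,|y|,|x±y|/√2) = 3.828427 > 1.2 ⇒ ∉ W
candidate 6: n = (-1, 0, -1, 1) → π⊥ ≈ (-0.292893, +1.707107); max(|x|,|y|,|x±y|/√2) = 1.707107 > 1.2 ⇒ ∉ W
candidate 7: n = (1, 0, 1, -1) → π⊥ ≈ (+0.292893, -1.707107); max(|x|,|y|,|x±y|/√2) = 1.707107 > 1.2 ⇒ ∉ W
candidate 8: n = (-3, 1, -1, -2) → π⊥ ≈ (-5.121320, +0.292893); max(|x|,|y|,|x±y|/√2) = 5.121320 > 1.2 ⇒ ∉ W
candidate 9: n = (1, 3, -2, -2) → π⊥ ≈ (-2.535534, +2.707107); max(|x|,|y|,|x±y|/√2) = 3.707107 > 1.2 ⇒ ∉ W

4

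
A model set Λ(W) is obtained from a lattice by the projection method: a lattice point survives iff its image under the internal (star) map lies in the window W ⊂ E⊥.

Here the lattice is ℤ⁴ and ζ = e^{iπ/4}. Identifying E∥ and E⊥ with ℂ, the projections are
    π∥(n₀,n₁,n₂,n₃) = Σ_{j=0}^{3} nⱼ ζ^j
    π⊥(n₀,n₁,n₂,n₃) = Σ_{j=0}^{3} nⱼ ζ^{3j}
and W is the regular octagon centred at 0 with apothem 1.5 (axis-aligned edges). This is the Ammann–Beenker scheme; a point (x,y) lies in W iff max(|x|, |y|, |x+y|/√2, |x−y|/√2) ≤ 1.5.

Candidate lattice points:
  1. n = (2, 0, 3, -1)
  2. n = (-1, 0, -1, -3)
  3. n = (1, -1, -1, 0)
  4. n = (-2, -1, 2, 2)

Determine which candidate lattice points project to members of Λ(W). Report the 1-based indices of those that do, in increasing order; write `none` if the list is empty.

4

With ζ = e^{iπ/4} the internal vectors are ζ^0,ζ^3,ζ^6,ζ^9.
#1 (2, 0, 3, -1): internal (1.29289, -3.70711); octagon support 3.70711 vs apothem 1.5 → ∉ W
#2 (-1, 0, -1, -3): internal (-3.12132, -1.12132); octagon support 3.12132 vs apothem 1.5 → ∉ W
#3 (1, -1, -1, 0): internal (1.70711, 0.29289); octagon support 1.70711 vs apothem 1.5 → ∉ W
#4 (-2, -1, 2, 2): internal (0.12132, -1.29289); octagon support 1.29289 vs apothem 1.5 → ∈ W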